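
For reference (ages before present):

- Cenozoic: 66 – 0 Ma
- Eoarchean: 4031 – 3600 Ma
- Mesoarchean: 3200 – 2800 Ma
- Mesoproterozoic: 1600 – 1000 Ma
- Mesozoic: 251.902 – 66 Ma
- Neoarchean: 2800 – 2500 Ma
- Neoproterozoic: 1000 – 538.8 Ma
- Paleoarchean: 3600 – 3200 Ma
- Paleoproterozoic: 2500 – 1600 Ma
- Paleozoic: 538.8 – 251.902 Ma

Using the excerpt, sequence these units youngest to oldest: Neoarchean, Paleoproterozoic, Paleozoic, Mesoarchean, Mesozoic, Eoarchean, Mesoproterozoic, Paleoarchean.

The oldest of these is Eoarchean (starts 4031 Ma) and the youngest is Mesozoic (ends 66 Ma).
In between, by decreasing start age: Paleoarchean (3600), Mesoarchean (3200), Neoarchean (2800), Paleoproterozoic (2500), Mesoproterozoic (1600), Paleozoic (538.8).
Listing youngest first means reversing that sequence.

Mesozoic, Paleozoic, Mesoproterozoic, Paleoproterozoic, Neoarchean, Mesoarchean, Paleoarchean, Eoarchean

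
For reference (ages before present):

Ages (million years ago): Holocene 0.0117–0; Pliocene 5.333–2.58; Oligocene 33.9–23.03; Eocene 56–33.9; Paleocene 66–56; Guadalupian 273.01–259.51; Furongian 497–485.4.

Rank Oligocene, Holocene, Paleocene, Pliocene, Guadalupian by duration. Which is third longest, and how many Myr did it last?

Start − end for each: Oligocene 33.9 − 23.03 = 10.87; Holocene 0.0117 − 0 = 0.0117; Paleocene 66 − 56 = 10; Pliocene 5.333 − 2.58 = 2.753; Guadalupian 273.01 − 259.51 = 13.5.
Ranking these from longest: Guadalupian > Oligocene > Paleocene > Pliocene > Holocene.
Position 3 in that ranking is Paleocene, which lasted 10 Myr.

Paleocene, 10 million years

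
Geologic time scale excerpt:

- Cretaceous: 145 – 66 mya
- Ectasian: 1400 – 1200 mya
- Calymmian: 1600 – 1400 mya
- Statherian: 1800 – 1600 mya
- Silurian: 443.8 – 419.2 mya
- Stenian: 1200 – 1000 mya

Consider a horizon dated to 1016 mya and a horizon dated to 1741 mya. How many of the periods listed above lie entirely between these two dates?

2

The older date is 1741 Ma and the younger is 1016 Ma.
Periods with start < 1741 and end > 1016 Ma: Calymmian (1600–1400), Ectasian (1400–1200).
That is 2 complete periods.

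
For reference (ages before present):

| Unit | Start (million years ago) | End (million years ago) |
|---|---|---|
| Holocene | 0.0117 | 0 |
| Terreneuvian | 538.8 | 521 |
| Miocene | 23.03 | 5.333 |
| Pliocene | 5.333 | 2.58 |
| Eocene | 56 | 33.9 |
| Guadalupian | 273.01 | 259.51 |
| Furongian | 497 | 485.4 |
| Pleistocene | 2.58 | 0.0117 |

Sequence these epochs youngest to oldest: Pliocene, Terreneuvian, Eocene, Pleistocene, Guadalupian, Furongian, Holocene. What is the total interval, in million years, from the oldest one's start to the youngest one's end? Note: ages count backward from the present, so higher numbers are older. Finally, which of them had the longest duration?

From the excerpt: Pliocene 5.333–2.58; Terreneuvian 538.8–521; Eocene 56–33.9; Pleistocene 2.58–0.0117; Guadalupian 273.01–259.51; Furongian 497–485.4; Holocene 0.0117–0 (Ma).
Larger Ma is earlier, so the oldest is Terreneuvian and the youngest is Holocene; youngest to oldest: Holocene, Pleistocene, Pliocene, Eocene, Guadalupian, Furongian, Terreneuvian.
Oldest start 538.8 minus youngest end 0 gives 538.8 Myr overall.
Individual lengths (start − end): Pleistocene 2.5683; Holocene 0.0117; Furongian 11.6; Terreneuvian 17.8; Pliocene 2.753; Guadalupian 13.5; Eocene 22.1. The largest is Eocene at 22.1 Myr.

Holocene, Pleistocene, Pliocene, Eocene, Guadalupian, Furongian, Terreneuvian; total span 538.8 Myr; longest is Eocene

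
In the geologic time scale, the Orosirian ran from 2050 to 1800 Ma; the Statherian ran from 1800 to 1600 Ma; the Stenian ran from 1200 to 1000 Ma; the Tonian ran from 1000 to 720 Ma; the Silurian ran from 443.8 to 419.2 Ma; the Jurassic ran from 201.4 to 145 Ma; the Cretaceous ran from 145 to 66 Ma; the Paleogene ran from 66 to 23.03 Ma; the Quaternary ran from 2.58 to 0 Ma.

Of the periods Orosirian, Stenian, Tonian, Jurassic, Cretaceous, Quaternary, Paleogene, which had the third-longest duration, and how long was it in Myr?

Start − end for each: Orosirian 2050 − 1800 = 250; Stenian 1200 − 1000 = 200; Tonian 1000 − 720 = 280; Jurassic 201.4 − 145 = 56.4; Cretaceous 145 − 66 = 79; Quaternary 2.58 − 0 = 2.58; Paleogene 66 − 23.03 = 42.97.
Ranking these from longest: Tonian > Orosirian > Stenian > Cretaceous > Jurassic > Paleogene > Quaternary.
Position 3 in that ranking is Stenian, which lasted 200 Myr.

Stenian, 200 million years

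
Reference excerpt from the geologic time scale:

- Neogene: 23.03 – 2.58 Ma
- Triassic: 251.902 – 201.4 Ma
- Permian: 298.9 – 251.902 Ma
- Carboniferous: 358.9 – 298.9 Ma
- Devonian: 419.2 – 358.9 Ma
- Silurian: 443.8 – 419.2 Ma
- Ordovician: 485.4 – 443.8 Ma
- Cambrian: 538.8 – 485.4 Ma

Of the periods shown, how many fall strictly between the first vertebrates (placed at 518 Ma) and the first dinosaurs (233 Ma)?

5

The older date is 518 Ma and the younger is 233 Ma.
Periods with start < 518 and end > 233 Ma: Ordovician (485.4–443.8), Silurian (443.8–419.2), Devonian (419.2–358.9), Carboniferous (358.9–298.9), Permian (298.9–251.902).
That is 5 complete periods.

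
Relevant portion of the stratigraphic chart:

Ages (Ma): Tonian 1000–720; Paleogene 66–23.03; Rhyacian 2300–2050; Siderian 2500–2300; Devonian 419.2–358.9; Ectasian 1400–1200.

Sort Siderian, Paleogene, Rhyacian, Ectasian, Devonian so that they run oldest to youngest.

Read off each span (Ma): Siderian 2500–2300; Paleogene 66–23.03; Rhyacian 2300–2050; Ectasian 1400–1200; Devonian 419.2–358.9.
Larger Ma is older, so oldest→youngest is Siderian, Rhyacian, Ectasian, Devonian, Paleogene.

Siderian, then Rhyacian, then Ectasian, then Devonian, then Paleogene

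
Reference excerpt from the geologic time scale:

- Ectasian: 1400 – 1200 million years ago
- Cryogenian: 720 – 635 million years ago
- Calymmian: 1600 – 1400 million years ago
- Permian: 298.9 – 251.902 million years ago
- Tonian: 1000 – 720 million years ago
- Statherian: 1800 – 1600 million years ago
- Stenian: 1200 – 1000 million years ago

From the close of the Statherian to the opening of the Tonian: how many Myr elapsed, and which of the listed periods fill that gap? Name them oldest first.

End of Statherian = 1600 Ma; start of Tonian = 1000 Ma.
Gap = 1600 − 1000 = 600 Myr.
Periods wholly inside 1600–1000 Ma: Calymmian (1600–1400), Ectasian (1400–1200), Stenian (1200–1000).

600 million years; Calymmian, Ectasian, Stenian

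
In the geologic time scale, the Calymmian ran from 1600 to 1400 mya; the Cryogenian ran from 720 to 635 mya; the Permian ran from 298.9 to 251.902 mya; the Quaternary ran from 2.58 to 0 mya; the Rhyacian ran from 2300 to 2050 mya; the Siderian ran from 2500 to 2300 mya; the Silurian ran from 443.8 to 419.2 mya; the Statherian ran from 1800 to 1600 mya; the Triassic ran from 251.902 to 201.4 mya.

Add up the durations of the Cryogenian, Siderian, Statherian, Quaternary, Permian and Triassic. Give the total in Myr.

Each duration: Cryogenian = 85; Siderian = 200; Statherian = 200; Quaternary = 2.58; Permian = 46.998; Triassic = 50.502.
Sum: 85 + 200 + 200 + 2.58 + 46.998 + 50.502 = 585.08 Myr.

585.08 million years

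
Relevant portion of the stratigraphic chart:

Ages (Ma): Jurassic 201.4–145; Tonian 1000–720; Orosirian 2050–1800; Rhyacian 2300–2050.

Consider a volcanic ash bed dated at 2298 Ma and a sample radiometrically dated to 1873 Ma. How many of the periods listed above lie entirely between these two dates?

Checking each listed span, none has both start < 2298 Ma and end > 1873 Ma — every period straddles one of the two dates or lies outside them — so the count is 0.

0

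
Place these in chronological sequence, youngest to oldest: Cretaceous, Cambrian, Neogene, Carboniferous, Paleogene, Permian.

Neogene, then Paleogene, then Cretaceous, then Permian, then Carboniferous, then Cambrian

Group by era (each group listed oldest first) — Paleozoic: Cambrian, Carboniferous, Permian; Mesozoic: Cretaceous; Cenozoic: Paleogene, Neogene. The eras run Paleozoic → Mesozoic → Cenozoic. Concatenating the groups in that era order and then reversing gives youngest to oldest.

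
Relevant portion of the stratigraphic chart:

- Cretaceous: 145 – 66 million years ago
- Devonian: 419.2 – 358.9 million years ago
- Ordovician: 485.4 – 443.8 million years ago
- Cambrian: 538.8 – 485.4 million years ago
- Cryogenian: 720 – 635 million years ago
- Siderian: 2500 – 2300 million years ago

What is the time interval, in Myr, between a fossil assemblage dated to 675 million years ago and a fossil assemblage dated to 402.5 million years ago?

675 − 402.5 = 272.5 million years.

272.5 million years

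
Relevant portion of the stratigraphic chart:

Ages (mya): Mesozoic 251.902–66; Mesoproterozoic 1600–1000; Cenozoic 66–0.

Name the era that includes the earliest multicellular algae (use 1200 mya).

1200 Ma lies between 1600 and 1000 Ma, so it falls in the Mesoproterozoic.

Mesoproterozoic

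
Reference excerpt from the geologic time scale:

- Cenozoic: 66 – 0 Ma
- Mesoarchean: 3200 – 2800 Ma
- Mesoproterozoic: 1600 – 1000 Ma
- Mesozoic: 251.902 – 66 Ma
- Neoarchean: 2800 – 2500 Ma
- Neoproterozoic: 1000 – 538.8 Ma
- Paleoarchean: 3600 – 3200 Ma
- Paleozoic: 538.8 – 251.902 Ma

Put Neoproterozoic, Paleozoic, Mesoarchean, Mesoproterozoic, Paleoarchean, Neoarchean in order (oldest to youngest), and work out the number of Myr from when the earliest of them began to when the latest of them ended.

Start ages (Ma): Paleoarchean 3600, Mesoarchean 3200, Neoarchean 2800, Mesoproterozoic 1600, Neoproterozoic 1000, Paleozoic 538.8.
Ordered oldest to youngest: Paleoarchean, Mesoarchean, Neoarchean, Mesoproterozoic, Neoproterozoic, Paleozoic.
Span = 3600 − 251.902 = 3348.098 Myr.

Paleoarchean, Mesoarchean, Neoarchean, Mesoproterozoic, Neoproterozoic, Paleozoic; total span 3348.098 Myr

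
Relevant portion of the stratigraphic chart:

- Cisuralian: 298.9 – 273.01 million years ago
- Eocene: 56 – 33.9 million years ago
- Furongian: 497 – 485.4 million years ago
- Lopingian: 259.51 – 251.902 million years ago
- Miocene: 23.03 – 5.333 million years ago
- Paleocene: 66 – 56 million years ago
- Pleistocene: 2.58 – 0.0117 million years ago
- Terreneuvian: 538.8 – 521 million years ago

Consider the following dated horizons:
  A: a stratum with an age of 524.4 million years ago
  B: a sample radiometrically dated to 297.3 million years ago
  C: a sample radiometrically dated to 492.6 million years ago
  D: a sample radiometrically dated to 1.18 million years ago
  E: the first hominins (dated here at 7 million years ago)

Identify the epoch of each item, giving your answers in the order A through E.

A — Terreneuvian; B — Cisuralian; C — Furongian; D — Pleistocene; E — Miocene

A: 524.4 Ma lies in 538.8–521 Ma, so Terreneuvian.
B: 297.3 Ma lies in 298.9–273.01 Ma, so Cisuralian.
C: 492.6 Ma lies in 497–485.4 Ma, so Furongian.
D: 1.18 Ma lies in 2.58–0.0117 Ma, so Pleistocene.
E: 7 Ma lies in 23.03–5.333 Ma, so Miocene.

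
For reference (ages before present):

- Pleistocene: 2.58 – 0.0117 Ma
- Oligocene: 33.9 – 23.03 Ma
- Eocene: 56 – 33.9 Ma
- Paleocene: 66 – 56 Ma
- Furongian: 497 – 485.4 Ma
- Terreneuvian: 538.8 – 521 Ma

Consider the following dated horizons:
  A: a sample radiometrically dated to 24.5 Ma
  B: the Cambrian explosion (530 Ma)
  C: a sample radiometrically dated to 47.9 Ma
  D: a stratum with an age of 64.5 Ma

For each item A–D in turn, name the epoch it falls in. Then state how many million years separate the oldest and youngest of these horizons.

A — Oligocene; B — Terreneuvian; C — Eocene; D — Paleocene; span 505.5 million years

A: 24.5 Ma lies in 33.9–23.03 Ma, so Oligocene.
B: 530 Ma lies in 538.8–521 Ma, so Terreneuvian.
C: 47.9 Ma lies in 56–33.9 Ma, so Eocene.
D: 64.5 Ma lies in 66–56 Ma, so Paleocene.
Oldest = 530 Ma, youngest = 24.5 Ma → span 505.5 Myr.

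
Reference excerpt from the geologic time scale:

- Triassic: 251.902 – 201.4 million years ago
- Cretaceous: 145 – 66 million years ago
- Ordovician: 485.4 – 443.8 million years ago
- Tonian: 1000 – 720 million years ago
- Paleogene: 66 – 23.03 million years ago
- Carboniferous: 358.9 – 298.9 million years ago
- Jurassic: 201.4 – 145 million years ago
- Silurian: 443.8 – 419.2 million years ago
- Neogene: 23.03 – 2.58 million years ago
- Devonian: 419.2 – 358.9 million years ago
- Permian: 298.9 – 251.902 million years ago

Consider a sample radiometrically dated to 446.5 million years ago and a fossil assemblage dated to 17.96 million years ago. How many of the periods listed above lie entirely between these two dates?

8

The older date is 446.5 Ma and the younger is 17.96 Ma.
Periods with start < 446.5 and end > 17.96 Ma: Silurian (443.8–419.2), Devonian (419.2–358.9), Carboniferous (358.9–298.9), Permian (298.9–251.902), Triassic (251.902–201.4), Jurassic (201.4–145), Cretaceous (145–66), Paleogene (66–23.03).
That is 8 complete periods.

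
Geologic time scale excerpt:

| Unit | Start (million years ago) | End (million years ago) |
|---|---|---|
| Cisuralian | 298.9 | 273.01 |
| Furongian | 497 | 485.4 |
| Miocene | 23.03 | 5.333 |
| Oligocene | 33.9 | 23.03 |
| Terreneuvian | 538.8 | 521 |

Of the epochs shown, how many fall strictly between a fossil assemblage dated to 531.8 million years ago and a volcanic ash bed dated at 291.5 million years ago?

1

The older date is 531.8 Ma and the younger is 291.5 Ma.
Epochs with start < 531.8 and end > 291.5 Ma: Furongian (497–485.4).
That is 1 complete epoch.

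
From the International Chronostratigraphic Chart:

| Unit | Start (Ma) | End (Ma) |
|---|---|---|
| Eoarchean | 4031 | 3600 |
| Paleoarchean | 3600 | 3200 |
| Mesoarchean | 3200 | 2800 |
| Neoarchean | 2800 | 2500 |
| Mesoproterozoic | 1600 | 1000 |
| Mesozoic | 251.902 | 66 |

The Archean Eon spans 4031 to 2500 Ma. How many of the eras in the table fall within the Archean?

4

Eras inside 4031–2500 Ma: Eoarchean, Paleoarchean, Mesoarchean, Neoarchean — 4 in total.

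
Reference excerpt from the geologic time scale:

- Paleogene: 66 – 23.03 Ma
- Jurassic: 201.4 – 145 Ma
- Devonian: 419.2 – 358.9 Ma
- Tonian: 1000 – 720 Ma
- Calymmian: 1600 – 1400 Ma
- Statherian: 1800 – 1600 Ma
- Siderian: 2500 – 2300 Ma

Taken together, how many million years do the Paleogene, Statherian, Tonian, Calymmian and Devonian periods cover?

Each duration: Paleogene = 42.97; Statherian = 200; Tonian = 280; Calymmian = 200; Devonian = 60.3.
Sum: 42.97 + 200 + 280 + 200 + 60.3 = 783.27 Myr.

783.27 million years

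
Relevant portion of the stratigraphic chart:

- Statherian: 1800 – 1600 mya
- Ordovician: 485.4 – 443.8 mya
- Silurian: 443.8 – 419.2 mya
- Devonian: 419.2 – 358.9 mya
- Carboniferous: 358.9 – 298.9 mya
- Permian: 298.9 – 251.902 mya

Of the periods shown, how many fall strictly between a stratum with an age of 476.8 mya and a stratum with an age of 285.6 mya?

The older date is 476.8 Ma and the younger is 285.6 Ma.
Periods with start < 476.8 and end > 285.6 Ma: Silurian (443.8–419.2), Devonian (419.2–358.9), Carboniferous (358.9–298.9).
That is 3 complete periods.

3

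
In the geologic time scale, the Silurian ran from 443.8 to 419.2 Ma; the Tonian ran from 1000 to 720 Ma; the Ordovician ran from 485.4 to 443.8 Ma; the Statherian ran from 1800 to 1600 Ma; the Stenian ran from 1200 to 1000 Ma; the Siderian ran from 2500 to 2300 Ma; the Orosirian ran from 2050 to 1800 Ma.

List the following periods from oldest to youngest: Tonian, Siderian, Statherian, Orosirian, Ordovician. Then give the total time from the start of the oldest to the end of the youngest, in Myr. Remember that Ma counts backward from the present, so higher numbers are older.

Siderian → Orosirian → Statherian → Tonian → Ordovician; total span 2056.2 Myr

Start ages (Ma): Siderian 2500, Orosirian 2050, Statherian 1800, Tonian 1000, Ordovician 485.4.
Ordered oldest to youngest: Siderian, Orosirian, Statherian, Tonian, Ordovician.
Span = 2500 − 443.8 = 2056.2 Myr.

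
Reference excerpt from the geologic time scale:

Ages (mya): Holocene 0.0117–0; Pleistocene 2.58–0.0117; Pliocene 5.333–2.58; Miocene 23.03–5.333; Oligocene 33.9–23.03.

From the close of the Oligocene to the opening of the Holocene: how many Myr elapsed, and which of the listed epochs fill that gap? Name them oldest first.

23.0183 million years; Miocene, Pliocene, Pleistocene

End of Oligocene = 23.03 Ma; start of Holocene = 0.0117 Ma.
Gap = 23.03 − 0.0117 = 23.0183 Myr.
Epochs wholly inside 23.03–0.0117 Ma: Miocene (23.03–5.333), Pliocene (5.333–2.58), Pleistocene (2.58–0.0117).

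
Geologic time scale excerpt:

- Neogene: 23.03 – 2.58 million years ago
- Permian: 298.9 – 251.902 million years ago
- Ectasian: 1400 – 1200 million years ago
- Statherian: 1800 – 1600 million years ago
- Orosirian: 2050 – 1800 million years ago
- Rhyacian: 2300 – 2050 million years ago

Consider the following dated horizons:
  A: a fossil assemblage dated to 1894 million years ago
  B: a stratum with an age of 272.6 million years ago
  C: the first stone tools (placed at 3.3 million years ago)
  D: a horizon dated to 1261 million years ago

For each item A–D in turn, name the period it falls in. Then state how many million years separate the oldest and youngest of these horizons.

A — Orosirian; B — Permian; C — Neogene; D — Ectasian; span 1890.7 million years

A: 1894 Ma lies in 2050–1800 Ma, so Orosirian.
B: 272.6 Ma lies in 298.9–251.902 Ma, so Permian.
C: 3.3 Ma lies in 23.03–2.58 Ma, so Neogene.
D: 1261 Ma lies in 1400–1200 Ma, so Ectasian.
Oldest = 1894 Ma, youngest = 3.3 Ma → span 1890.7 Myr.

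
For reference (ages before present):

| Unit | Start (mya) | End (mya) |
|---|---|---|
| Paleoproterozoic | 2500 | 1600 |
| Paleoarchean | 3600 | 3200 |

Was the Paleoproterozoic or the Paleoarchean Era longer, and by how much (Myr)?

Paleoproterozoic: 2500 − 1600 = 900 Myr.
Paleoarchean: 3600 − 3200 = 400 Myr.
Difference: 900 − 400 = 500 Myr, so the Paleoproterozoic was longer.

Paleoproterozoic, by 500 million years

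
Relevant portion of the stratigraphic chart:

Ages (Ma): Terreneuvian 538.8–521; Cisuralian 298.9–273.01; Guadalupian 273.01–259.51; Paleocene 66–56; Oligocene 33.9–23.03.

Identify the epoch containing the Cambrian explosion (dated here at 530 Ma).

Terreneuvian

530 Ma lies between 538.8 and 521 Ma, so it falls in the Terreneuvian.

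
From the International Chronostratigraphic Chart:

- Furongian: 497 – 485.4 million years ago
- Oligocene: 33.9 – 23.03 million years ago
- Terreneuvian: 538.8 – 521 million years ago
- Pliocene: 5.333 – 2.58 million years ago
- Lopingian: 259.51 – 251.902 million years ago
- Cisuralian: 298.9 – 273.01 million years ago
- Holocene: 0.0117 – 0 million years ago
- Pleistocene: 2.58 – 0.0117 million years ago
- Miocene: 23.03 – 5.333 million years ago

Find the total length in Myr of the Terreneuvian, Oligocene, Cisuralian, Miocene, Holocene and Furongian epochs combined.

Each duration: Terreneuvian = 17.8; Oligocene = 10.87; Cisuralian = 25.89; Miocene = 17.697; Holocene = 0.0117; Furongian = 11.6.
Sum: 17.8 + 10.87 + 25.89 + 17.697 + 0.0117 + 11.6 = 83.8687 Myr.

83.8687 million years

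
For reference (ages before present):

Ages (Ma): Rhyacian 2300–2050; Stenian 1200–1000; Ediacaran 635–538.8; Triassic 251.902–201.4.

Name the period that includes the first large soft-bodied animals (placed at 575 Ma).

575 Ma lies between 635 and 538.8 Ma, so it falls in the Ediacaran.

Ediacaran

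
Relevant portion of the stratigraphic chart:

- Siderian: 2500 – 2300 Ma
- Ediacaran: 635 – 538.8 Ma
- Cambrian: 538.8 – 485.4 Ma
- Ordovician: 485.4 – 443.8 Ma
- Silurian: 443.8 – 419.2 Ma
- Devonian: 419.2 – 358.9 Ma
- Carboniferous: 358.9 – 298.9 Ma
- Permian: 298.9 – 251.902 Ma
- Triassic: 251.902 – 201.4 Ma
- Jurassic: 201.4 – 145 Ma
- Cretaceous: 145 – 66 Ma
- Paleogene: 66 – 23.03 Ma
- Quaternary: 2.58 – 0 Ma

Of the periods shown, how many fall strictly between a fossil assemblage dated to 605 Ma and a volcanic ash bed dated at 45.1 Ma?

9

605 Ma sits inside the Ediacaran (635–538.8) and 45.1 Ma inside the Paleogene (66–23.03); neither of those is wholly between the two dates.
The listed periods lying completely between them are Cambrian, Ordovician, Silurian, Devonian, Carboniferous, Permian, Triassic, Jurassic, Cretaceous — 9 in all.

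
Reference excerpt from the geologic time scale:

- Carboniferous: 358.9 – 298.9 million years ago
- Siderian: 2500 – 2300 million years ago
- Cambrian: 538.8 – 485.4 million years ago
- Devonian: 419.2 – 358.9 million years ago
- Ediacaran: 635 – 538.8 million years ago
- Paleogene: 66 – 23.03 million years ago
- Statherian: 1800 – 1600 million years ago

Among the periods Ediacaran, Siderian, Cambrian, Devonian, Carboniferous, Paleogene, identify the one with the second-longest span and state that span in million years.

Ediacaran, 96.2 million years

Durations: Ediacaran 96.2; Siderian 200; Cambrian 53.4; Devonian 60.3; Carboniferous 60; Paleogene 42.97 Myr.
Sorted longest-first: Siderian (200), Ediacaran (96.2), Devonian (60.3), Carboniferous (60), Cambrian (53.4), Paleogene (42.97).
The second longest is Ediacaran at 96.2 Myr.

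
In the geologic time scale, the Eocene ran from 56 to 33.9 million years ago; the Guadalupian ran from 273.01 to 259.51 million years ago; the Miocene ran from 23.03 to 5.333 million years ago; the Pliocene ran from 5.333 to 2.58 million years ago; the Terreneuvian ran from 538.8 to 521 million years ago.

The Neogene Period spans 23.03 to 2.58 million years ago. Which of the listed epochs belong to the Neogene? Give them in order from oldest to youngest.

Miocene, Pliocene

Epochs with both bounds inside 23.03–2.58 Ma: Miocene (23.03–5.333), Pliocene (5.333–2.58).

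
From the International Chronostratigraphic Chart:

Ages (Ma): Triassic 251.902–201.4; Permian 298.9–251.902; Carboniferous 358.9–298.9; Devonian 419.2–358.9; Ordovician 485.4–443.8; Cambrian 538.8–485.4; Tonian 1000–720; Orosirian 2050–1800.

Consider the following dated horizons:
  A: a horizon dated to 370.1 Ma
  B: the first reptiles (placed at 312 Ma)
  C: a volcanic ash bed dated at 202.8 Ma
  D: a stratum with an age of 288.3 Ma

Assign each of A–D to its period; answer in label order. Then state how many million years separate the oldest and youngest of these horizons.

Match each age against the start–end ranges in the excerpt: A = 370.1 Ma → Devonian (419.2–358.9); B = 312 Ma → Carboniferous (358.9–298.9); C = 202.8 Ma → Triassic (251.902–201.4); D = 288.3 Ma → Permian (298.9–251.902).
The largest age is 370.1 Ma and the smallest is 202.8 Ma; their difference is 167.3 Myr.

A — Devonian; B — Carboniferous; C — Triassic; D — Permian; span 167.3 million years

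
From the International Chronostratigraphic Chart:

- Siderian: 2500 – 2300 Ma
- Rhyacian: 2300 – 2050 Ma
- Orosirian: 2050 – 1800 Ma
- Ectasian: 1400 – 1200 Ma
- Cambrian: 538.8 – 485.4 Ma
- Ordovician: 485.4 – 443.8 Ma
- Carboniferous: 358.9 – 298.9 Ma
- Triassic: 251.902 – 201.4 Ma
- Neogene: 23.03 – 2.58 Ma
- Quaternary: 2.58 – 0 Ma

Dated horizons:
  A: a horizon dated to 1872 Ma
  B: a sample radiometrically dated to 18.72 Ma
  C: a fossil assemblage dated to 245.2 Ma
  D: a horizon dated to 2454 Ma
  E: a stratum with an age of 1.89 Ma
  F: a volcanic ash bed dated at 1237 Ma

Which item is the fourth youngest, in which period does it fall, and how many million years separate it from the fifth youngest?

F, in the Ectasian; 635 million years to A

Sorted youngest-first by Ma: E (1.89), B (18.72), C (245.2), F (1237), A (1872), D (2454).
The fourth youngest is F at 1237 Ma, which lies in 1400–1200 Ma: the Ectasian.
The fifth youngest is A at 1872 Ma; separation = |1237 − 1872| = 635 Myr.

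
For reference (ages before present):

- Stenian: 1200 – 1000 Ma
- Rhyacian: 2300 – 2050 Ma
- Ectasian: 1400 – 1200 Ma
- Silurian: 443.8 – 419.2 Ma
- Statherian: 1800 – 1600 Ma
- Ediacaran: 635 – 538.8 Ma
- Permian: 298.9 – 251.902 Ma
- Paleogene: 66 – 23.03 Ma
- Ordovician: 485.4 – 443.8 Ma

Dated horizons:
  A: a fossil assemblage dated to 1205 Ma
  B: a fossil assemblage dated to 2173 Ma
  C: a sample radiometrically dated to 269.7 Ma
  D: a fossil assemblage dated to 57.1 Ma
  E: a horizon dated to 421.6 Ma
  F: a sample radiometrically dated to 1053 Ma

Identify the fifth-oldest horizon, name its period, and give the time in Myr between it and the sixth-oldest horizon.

Sorted oldest-first by Ma: B (2173), A (1205), F (1053), E (421.6), C (269.7), D (57.1).
The fifth oldest is C at 269.7 Ma, which lies in 298.9–251.902 Ma: the Permian.
The sixth oldest is D at 57.1 Ma; separation = |269.7 − 57.1| = 212.6 Myr.

C, in the Permian; 212.6 million years to D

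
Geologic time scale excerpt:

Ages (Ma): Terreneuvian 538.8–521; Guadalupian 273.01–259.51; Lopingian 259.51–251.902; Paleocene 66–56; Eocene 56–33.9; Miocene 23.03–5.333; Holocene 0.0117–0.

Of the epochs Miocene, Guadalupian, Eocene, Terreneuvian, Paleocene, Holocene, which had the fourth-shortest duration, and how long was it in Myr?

Miocene, 17.697 million years

Durations: Miocene 17.697; Guadalupian 13.5; Eocene 22.1; Terreneuvian 17.8; Paleocene 10; Holocene 0.0117 Myr.
Sorted shortest-first: Holocene (0.0117), Paleocene (10), Guadalupian (13.5), Miocene (17.697), Terreneuvian (17.8), Eocene (22.1).
The fourth shortest is Miocene at 17.697 Myr.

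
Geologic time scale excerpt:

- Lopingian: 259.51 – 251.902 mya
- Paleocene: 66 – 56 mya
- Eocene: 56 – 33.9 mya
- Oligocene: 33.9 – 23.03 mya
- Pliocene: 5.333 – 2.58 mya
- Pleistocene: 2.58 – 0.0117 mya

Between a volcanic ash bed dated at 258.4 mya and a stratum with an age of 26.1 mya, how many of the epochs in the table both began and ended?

The older date is 258.4 Ma and the younger is 26.1 Ma.
Epochs with start < 258.4 and end > 26.1 Ma: Paleocene (66–56), Eocene (56–33.9).
That is 2 complete epochs.

2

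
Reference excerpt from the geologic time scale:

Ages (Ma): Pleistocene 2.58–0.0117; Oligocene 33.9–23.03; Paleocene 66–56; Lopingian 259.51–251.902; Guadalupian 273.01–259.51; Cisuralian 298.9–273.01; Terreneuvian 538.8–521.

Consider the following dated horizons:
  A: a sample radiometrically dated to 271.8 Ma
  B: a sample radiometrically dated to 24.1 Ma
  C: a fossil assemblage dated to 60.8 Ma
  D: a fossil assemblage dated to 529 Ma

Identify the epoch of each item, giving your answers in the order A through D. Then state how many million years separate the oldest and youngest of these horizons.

A — Guadalupian; B — Oligocene; C — Paleocene; D — Terreneuvian; span 504.9 million years

Match each age against the start–end ranges in the excerpt: A = 271.8 Ma → Guadalupian (273.01–259.51); B = 24.1 Ma → Oligocene (33.9–23.03); C = 60.8 Ma → Paleocene (66–56); D = 529 Ma → Terreneuvian (538.8–521).
The largest age is 529 Ma and the smallest is 24.1 Ma; their difference is 504.9 Myr.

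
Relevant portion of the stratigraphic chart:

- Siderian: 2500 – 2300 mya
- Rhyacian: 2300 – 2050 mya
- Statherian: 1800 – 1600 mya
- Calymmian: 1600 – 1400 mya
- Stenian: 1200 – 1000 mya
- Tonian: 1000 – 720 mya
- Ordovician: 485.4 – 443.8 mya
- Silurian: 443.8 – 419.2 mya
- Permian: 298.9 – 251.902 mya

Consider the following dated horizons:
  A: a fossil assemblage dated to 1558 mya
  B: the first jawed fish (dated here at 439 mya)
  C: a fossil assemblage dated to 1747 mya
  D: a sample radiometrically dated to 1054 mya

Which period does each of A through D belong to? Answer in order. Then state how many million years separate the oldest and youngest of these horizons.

Match each age against the start–end ranges in the excerpt: A = 1558 Ma → Calymmian (1600–1400); B = 439 Ma → Silurian (443.8–419.2); C = 1747 Ma → Statherian (1800–1600); D = 1054 Ma → Stenian (1200–1000).
The largest age is 1747 Ma and the smallest is 439 Ma; their difference is 1308 Myr.

A — Calymmian; B — Silurian; C — Statherian; D — Stenian; span 1308 million years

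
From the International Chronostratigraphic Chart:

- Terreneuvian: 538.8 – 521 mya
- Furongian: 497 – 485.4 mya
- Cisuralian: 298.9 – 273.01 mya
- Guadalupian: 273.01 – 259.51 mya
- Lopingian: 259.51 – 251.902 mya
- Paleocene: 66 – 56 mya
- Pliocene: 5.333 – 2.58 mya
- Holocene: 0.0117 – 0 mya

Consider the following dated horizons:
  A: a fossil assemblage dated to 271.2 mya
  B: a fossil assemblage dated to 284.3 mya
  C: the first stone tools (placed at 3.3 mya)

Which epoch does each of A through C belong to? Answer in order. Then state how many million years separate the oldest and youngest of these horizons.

A — Guadalupian; B — Cisuralian; C — Pliocene; span 281 million years

A: 271.2 Ma lies in 273.01–259.51 Ma, so Guadalupian.
B: 284.3 Ma lies in 298.9–273.01 Ma, so Cisuralian.
C: 3.3 Ma lies in 5.333–2.58 Ma, so Pliocene.
Oldest = 284.3 Ma, youngest = 3.3 Ma → span 281 Myr.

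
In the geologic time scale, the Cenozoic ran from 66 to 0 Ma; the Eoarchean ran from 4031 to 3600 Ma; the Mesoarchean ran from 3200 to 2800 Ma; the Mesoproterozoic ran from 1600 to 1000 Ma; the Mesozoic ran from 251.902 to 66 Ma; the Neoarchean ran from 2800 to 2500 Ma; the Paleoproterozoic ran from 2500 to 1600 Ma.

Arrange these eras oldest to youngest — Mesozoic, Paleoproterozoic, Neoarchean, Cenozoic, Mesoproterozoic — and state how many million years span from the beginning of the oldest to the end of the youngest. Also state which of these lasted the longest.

From the excerpt: Mesozoic 251.902–66; Paleoproterozoic 2500–1600; Neoarchean 2800–2500; Cenozoic 66–0; Mesoproterozoic 1600–1000 (Ma).
Larger Ma is earlier, so the oldest is Neoarchean and the youngest is Cenozoic; oldest to youngest: Neoarchean, Paleoproterozoic, Mesoproterozoic, Mesozoic, Cenozoic.
Oldest start 2800 minus youngest end 0 gives 2800 Myr overall.
Individual lengths (start − end): Mesoproterozoic 600; Neoarchean 300; Paleoproterozoic 900; Cenozoic 66; Mesozoic 185.902. The largest is Paleoproterozoic at 900 Myr.

Neoarchean, Paleoproterozoic, Mesoproterozoic, Mesozoic, Cenozoic; total span 2800 Myr; longest is Paleoproterozoic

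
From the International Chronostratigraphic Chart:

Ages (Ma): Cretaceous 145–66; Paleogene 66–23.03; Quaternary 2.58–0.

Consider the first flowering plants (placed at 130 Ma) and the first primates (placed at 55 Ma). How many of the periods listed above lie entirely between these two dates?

The older date is 130 Ma and the younger is 55 Ma.
No period both begins after 130 Ma and ends before 55 Ma, so the count is 0.

0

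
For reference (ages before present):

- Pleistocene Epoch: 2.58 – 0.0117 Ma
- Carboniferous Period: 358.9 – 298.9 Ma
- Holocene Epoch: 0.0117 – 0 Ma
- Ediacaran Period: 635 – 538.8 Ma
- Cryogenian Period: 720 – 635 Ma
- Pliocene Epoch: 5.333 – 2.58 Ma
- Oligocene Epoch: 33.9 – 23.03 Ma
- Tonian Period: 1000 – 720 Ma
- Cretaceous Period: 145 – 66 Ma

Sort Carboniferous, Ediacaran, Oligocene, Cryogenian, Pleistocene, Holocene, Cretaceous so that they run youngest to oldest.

Sorting by start age (ascending Ma, since larger Ma = older): Holocene start 0.0117, Pleistocene start 2.58, Oligocene start 33.9, Cretaceous start 145, Carboniferous start 358.9, Ediacaran start 635, Cryogenian start 720.

Holocene → Pleistocene → Oligocene → Cretaceous → Carboniferous → Ediacaran → Cryogenian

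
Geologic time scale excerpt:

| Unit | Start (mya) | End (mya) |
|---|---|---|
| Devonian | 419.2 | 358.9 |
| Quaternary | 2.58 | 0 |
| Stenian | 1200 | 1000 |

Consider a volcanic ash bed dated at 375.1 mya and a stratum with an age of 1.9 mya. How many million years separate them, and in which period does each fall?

Elapsed time: 375.1 − 1.9 = 373.2 Myr.
375.1 Ma lies within 419.2–358.9 Ma: Devonian.
1.9 Ma lies within 2.58–0 Ma: Quaternary.

373.2 million years apart; the first in the Devonian, the second in the Quaternary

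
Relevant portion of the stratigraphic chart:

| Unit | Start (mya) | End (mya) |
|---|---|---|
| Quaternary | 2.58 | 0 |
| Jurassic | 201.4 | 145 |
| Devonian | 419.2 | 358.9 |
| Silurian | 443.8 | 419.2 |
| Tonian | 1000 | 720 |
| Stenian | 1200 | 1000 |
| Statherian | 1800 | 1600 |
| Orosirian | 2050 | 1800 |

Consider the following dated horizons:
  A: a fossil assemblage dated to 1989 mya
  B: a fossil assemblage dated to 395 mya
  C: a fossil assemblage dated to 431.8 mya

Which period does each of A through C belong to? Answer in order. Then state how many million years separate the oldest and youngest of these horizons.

A: 1989 Ma lies in 2050–1800 Ma, so Orosirian.
B: 395 Ma lies in 419.2–358.9 Ma, so Devonian.
C: 431.8 Ma lies in 443.8–419.2 Ma, so Silurian.
Oldest = 1989 Ma, youngest = 395 Ma → span 1594 Myr.

A — Orosirian; B — Devonian; C — Silurian; span 1594 million years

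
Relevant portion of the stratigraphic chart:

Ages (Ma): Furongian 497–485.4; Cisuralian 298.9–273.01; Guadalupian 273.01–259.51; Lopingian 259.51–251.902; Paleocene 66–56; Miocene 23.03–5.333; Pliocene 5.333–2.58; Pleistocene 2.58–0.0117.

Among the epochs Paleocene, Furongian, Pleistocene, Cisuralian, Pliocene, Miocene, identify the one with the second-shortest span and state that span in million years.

Pliocene, 2.753 million years

Durations: Paleocene 10; Furongian 11.6; Pleistocene 2.5683; Cisuralian 25.89; Pliocene 2.753; Miocene 17.697 Myr.
Sorted shortest-first: Pleistocene (2.5683), Pliocene (2.753), Paleocene (10), Furongian (11.6), Miocene (17.697), Cisuralian (25.89).
The second shortest is Pliocene at 2.753 Myr.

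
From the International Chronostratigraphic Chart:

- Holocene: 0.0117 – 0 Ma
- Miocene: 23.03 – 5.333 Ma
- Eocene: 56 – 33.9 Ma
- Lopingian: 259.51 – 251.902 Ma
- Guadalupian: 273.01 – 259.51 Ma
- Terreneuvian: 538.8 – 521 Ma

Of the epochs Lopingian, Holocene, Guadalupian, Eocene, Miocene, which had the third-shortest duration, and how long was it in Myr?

Start − end for each: Lopingian 259.51 − 251.902 = 7.608; Holocene 0.0117 − 0 = 0.0117; Guadalupian 273.01 − 259.51 = 13.5; Eocene 56 − 33.9 = 22.1; Miocene 23.03 − 5.333 = 17.697.
Ranking these from shortest: Holocene < Lopingian < Guadalupian < Miocene < Eocene.
Position 3 in that ranking is Guadalupian, which lasted 13.5 Myr.

Guadalupian, 13.5 million years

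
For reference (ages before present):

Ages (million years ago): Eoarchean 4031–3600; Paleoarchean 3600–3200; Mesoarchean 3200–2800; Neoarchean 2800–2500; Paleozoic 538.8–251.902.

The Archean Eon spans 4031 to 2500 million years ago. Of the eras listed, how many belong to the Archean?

Eras inside 4031–2500 Ma: Eoarchean, Paleoarchean, Mesoarchean, Neoarchean — 4 in total.

4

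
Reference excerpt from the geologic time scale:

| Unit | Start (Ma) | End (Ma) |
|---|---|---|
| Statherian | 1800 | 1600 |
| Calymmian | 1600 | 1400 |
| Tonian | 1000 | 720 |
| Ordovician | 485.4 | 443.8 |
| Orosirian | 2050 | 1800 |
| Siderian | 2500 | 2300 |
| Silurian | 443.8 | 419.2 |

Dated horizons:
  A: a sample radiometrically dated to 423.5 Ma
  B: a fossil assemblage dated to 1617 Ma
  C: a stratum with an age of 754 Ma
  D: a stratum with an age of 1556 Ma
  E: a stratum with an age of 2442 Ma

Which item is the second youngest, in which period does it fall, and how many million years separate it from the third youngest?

C, in the Tonian; 802 million years to D

Smaller Ma means younger, so youngest first: A 423.5 < C 754 < D 1556 < B 1617 < E 2442.
Counting 2 along gives C (754 Ma); the excerpt puts that inside the Tonian, 1000–720 Ma.
Next in line is D (1556 Ma), and 1556 − 754 = 802 Myr.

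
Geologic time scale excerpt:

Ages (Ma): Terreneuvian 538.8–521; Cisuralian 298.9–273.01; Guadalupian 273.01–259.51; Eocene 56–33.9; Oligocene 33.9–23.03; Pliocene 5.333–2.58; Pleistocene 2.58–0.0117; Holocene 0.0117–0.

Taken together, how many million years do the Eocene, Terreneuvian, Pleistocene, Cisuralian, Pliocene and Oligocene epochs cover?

Each duration: Eocene = 22.1; Terreneuvian = 17.8; Pleistocene = 2.5683; Cisuralian = 25.89; Pliocene = 2.753; Oligocene = 10.87.
Sum: 22.1 + 17.8 + 2.5683 + 25.89 + 2.753 + 10.87 = 81.9813 Myr.

81.9813 million years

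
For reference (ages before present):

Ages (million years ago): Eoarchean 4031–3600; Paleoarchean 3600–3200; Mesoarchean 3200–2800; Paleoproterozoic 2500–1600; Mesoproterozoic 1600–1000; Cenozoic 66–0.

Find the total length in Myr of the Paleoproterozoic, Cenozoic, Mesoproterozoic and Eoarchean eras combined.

1997 million years

Duration is start − end for each: (2500 − 1600) + (66 − 0) + (1600 − 1000) + (4031 − 3600).
That is 900 + 66 + 600 + 431, which totals 1997 million years.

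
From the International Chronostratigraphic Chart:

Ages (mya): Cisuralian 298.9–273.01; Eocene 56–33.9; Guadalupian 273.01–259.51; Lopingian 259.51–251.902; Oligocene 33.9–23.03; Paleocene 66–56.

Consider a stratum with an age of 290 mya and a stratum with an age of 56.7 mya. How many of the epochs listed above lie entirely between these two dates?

The older date is 290 Ma and the younger is 56.7 Ma.
Epochs with start < 290 and end > 56.7 Ma: Guadalupian (273.01–259.51), Lopingian (259.51–251.902).
That is 2 complete epochs.

2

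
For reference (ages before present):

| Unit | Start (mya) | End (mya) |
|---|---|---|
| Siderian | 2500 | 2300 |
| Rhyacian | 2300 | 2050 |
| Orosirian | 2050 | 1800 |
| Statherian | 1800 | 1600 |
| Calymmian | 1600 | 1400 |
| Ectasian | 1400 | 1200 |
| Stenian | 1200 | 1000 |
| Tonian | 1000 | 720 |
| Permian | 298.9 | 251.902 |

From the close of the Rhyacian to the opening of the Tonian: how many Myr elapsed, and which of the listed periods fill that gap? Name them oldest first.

1050 million years; Orosirian, Statherian, Calymmian, Ectasian, Stenian

End of Rhyacian = 2050 Ma; start of Tonian = 1000 Ma.
Gap = 2050 − 1000 = 1050 Myr.
Periods wholly inside 2050–1000 Ma: Orosirian (2050–1800), Statherian (1800–1600), Calymmian (1600–1400), Ectasian (1400–1200), Stenian (1200–1000).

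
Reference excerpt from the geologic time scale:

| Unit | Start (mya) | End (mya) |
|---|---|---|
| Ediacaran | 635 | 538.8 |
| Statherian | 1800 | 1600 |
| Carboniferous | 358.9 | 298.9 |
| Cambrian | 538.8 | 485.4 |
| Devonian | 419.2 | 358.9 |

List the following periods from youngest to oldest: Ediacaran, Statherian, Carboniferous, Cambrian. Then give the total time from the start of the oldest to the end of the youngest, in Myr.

From the excerpt: Ediacaran 635–538.8; Statherian 1800–1600; Carboniferous 358.9–298.9; Cambrian 538.8–485.4 (Ma).
Larger Ma is earlier, so the oldest is Statherian and the youngest is Carboniferous; youngest to oldest: Carboniferous, Cambrian, Ediacaran, Statherian.
Oldest start 1800 minus youngest end 298.9 gives 1501.1 Myr overall.

Carboniferous, Cambrian, Ediacaran, Statherian; total span 1501.1 Myr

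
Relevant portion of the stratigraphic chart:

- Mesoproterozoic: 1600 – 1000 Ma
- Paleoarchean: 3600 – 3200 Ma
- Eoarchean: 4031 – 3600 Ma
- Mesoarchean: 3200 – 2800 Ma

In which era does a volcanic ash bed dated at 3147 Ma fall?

3147 Ma lies between 3200 and 2800 Ma, so it falls in the Mesoarchean.

Mesoarchean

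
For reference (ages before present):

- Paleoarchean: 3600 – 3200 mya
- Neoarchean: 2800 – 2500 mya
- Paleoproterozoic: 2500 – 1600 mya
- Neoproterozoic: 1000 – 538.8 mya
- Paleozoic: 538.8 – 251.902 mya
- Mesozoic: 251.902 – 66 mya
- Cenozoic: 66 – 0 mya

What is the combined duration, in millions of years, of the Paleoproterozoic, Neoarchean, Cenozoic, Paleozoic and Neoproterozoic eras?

Duration is start − end for each: (2500 − 1600) + (2800 − 2500) + (66 − 0) + (538.8 − 251.902) + (1000 − 538.8).
That is 900 + 300 + 66 + 286.898 + 461.2, which totals 2014.098 million years.

2014.098 million years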